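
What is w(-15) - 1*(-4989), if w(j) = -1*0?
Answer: 4989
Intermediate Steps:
w(j) = 0
w(-15) - 1*(-4989) = 0 - 1*(-4989) = 0 + 4989 = 4989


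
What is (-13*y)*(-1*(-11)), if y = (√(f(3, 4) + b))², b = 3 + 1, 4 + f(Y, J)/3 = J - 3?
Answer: 715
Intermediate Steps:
f(Y, J) = -21 + 3*J (f(Y, J) = -12 + 3*(J - 3) = -12 + 3*(-3 + J) = -12 + (-9 + 3*J) = -21 + 3*J)
b = 4
y = -5 (y = (√((-21 + 3*4) + 4))² = (√((-21 + 12) + 4))² = (√(-9 + 4))² = (√(-5))² = (I*√5)² = -5)
(-13*y)*(-1*(-11)) = (-13*(-5))*(-1*(-11)) = 65*11 = 715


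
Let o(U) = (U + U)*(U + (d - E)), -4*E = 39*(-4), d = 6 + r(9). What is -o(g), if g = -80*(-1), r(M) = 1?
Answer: -7680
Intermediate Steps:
g = 80
d = 7 (d = 6 + 1 = 7)
E = 39 (E = -39*(-4)/4 = -¼*(-156) = 39)
o(U) = 2*U*(-32 + U) (o(U) = (U + U)*(U + (7 - 1*39)) = (2*U)*(U + (7 - 39)) = (2*U)*(U - 32) = (2*U)*(-32 + U) = 2*U*(-32 + U))
-o(g) = -2*80*(-32 + 80) = -2*80*48 = -1*7680 = -7680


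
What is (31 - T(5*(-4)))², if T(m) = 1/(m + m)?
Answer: 1540081/1600 ≈ 962.55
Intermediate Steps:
T(m) = 1/(2*m)
(31 - T(5*(-4)))² = (31 - 1/(2*(5*(-4))))² = (31 - 1/(2*(-20)))² = (31 - (-1)/(2*20))² = (31 - 1*(-1/40))² = (31 + 1/40)² = (1241/40)² = 1540081/1600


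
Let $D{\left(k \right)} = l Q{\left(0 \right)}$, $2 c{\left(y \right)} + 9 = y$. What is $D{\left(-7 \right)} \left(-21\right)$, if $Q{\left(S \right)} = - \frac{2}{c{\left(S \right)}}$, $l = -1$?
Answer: $\frac{28}{3} \approx 9.3333$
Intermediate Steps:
$c{\left(y \right)} = - \frac{9}{2} + \frac{y}{2}$
$Q{\left(S \right)} = - \frac{2}{- \frac{9}{2} + \frac{S}{2}}$
$D{\left(k \right)} = - \frac{4}{9}$ ($D{\left(k \right)} = - \frac{-4}{-9 + 0} = - \frac{-4}{-9} = - \frac{\left(-4\right) \left(-1\right)}{9} = \left(-1\right) \frac{4}{9} = - \frac{4}{9}$)
$D{\left(-7 \right)} \left(-21\right) = \left(- \frac{4}{9}\right) \left(-21\right) = \frac{28}{3}$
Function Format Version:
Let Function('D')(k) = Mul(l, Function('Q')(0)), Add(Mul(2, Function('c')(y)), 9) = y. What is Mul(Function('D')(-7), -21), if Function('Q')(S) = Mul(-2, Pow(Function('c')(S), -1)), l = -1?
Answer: Rational(28, 3) ≈ 9.3333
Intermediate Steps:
Function('c')(y) = Add(Rational(-9, 2), Mul(Rational(1, 2), y))
Function('Q')(S) = Mul(-2, Pow(Add(Rational(-9, 2), Mul(Rational(1, 2), S)), -1))
Function('D')(k) = Rational(-4, 9) (Function('D')(k) = Mul(-1, Mul(-4, Pow(Add(-9, 0), -1))) = Mul(-1, Mul(-4, Pow(-9, -1))) = Mul(-1, Mul(-4, Rational(-1, 9))) = Mul(-1, Rational(4, 9)) = Rational(-4, 9))
Mul(Function('D')(-7), -21) = Mul(Rational(-4, 9), -21) = Rational(28, 3)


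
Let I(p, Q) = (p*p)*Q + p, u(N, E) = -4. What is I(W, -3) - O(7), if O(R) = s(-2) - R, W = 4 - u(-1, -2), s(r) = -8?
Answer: -169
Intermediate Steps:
W = 8 (W = 4 - 1*(-4) = 4 + 4 = 8)
I(p, Q) = p + Q*p**2 (I(p, Q) = p**2*Q + p = Q*p**2 + p = p + Q*p**2)
O(R) = -8 - R
I(W, -3) - O(7) = 8*(1 - 3*8) - (-8 - 1*7) = 8*(1 - 24) - (-8 - 7) = 8*(-23) - 1*(-15) = -184 + 15 = -169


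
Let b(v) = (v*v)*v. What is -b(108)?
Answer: -1259712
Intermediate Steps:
b(v) = v³ (b(v) = v²*v = v³)
-b(108) = -1*108³ = -1*1259712 = -1259712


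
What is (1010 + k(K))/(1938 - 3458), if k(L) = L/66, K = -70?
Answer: -6659/10032 ≈ -0.66378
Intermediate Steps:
k(L) = L/66 (k(L) = L*(1/66) = L/66)
(1010 + k(K))/(1938 - 3458) = (1010 + (1/66)*(-70))/(1938 - 3458) = (1010 - 35/33)/(-1520) = (33295/33)*(-1/1520) = -6659/10032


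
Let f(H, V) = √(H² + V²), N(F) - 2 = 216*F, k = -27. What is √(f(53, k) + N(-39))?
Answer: √(-8422 + √3538) ≈ 91.447*I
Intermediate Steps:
N(F) = 2 + 216*F
√(f(53, k) + N(-39)) = √(√(53² + (-27)²) + (2 + 216*(-39))) = √(√(2809 + 729) + (2 - 8424)) = √(√3538 - 8422) = √(-8422 + √3538)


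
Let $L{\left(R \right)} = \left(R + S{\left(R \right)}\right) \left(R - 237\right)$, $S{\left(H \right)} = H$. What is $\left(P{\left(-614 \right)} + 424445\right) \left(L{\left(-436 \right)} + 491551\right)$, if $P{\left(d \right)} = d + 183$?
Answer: $457259665698$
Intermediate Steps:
$L{\left(R \right)} = 2 R \left(-237 + R\right)$ ($L{\left(R \right)} = \left(R + R\right) \left(R - 237\right) = 2 R \left(-237 + R\right)$)
$P{\left(d \right)} = 183 + d$
$\left(P{\left(-614 \right)} + 424445\right) \left(L{\left(-436 \right)} + 491551\right) = \left(\left(183 - 614\right) + 424445\right) \left(2 \left(-436\right) \left(-237 - 436\right) + 491551\right) = \left(-431 + 424445\right) \left(2 \left(-436\right) \left(-673\right) + 491551\right) = 424014 \left(586856 + 491551\right) = 424014 \cdot 1078407 = 457259665698$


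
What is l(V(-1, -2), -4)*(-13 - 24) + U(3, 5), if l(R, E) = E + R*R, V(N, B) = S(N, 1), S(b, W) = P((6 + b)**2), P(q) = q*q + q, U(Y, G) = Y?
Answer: -15632349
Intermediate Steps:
P(q) = q + q**2 (P(q) = q**2 + q = q + q**2)
S(b, W) = (6 + b)**2*(1 + (6 + b)**2)
V(N, B) = (6 + N)**2 + (6 + N)**4
l(R, E) = E + R**2
l(V(-1, -2), -4)*(-13 - 24) + U(3, 5) = (-4 + ((6 - 1)**2 + (6 - 1)**4)**2)*(-13 - 24) + 3 = (-4 + (5**2 + 5**4)**2)*(-37) + 3 = (-4 + (25 + 625)**2)*(-37) + 3 = (-4 + 650**2)*(-37) + 3 = (-4 + 422500)*(-37) + 3 = 422496*(-37) + 3 = -15632352 + 3 = -15632349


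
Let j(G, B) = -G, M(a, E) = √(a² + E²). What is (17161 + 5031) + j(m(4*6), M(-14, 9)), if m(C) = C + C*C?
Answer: 21592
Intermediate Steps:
m(C) = C + C²
M(a, E) = √(E² + a²)
(17161 + 5031) + j(m(4*6), M(-14, 9)) = (17161 + 5031) - 4*6*(1 + 4*6) = 22192 - 24*(1 + 24) = 22192 - 24*25 = 22192 - 1*600 = 22192 - 600 = 21592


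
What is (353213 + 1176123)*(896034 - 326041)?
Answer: 871710814648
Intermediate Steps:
(353213 + 1176123)*(896034 - 326041) = 1529336*569993 = 871710814648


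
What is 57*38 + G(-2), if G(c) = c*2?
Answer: 2162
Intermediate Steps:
G(c) = 2*c
57*38 + G(-2) = 57*38 + 2*(-2) = 2166 - 4 = 2162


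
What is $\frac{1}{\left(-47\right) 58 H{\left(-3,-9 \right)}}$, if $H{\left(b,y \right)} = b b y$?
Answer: $\frac{1}{220806} \approx 4.5289 \cdot 10^{-6}$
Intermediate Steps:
$H{\left(b,y \right)} = y b^{2}$ ($H{\left(b,y \right)} = b^{2} y = y b^{2}$)
$\frac{1}{\left(-47\right) 58 H{\left(-3,-9 \right)}} = \frac{1}{\left(-47\right) 58 \left(- 9 \left(-3\right)^{2}\right)} = \frac{1}{\left(-2726\right) \left(\left(-9\right) 9\right)} = \frac{1}{\left(-2726\right) \left(-81\right)} = \frac{1}{220806}$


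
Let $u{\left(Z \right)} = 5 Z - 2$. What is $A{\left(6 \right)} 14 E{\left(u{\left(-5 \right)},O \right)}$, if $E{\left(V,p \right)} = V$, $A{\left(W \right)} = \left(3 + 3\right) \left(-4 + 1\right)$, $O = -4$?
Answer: $6804$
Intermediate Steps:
$u{\left(Z \right)} = -2 + 5 Z$
$A{\left(W \right)} = -18$ ($A{\left(W \right)} = 6 \left(-3\right) = -18$)
$A{\left(6 \right)} 14 E{\left(u{\left(-5 \right)},O \right)} = \left(-18\right) 14 \left(-2 + 5 \left(-5\right)\right) = - 252 \left(-2 - 25\right) = \left(-252\right) \left(-27\right) = 6804$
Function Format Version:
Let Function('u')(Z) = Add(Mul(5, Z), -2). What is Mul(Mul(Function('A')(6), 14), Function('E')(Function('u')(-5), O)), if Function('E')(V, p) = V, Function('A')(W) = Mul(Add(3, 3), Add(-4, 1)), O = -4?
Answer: 6804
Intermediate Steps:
Function('u')(Z) = Add(-2, Mul(5, Z))
Function('A')(W) = -18 (Function('A')(W) = Mul(6, -3) = -18)
Mul(Mul(Function('A')(6), 14), Function('E')(Function('u')(-5), O)) = Mul(Mul(-18, 14), Add(-2, Mul(5, -5))) = Mul(-252, Add(-2, -25)) = Mul(-252, -27) = 6804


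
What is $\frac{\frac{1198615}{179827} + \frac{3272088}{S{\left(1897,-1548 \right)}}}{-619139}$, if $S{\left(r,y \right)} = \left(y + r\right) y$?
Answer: $- \frac{4928698517}{5012543998973013} \approx -9.8327 \cdot 10^{-7}$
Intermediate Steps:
$S{\left(r,y \right)} = y \left(r + y\right)$ ($S{\left(r,y \right)} = \left(r + y\right) y = y \left(r + y\right)$)
$\frac{\frac{1198615}{179827} + \frac{3272088}{S{\left(1897,-1548 \right)}}}{-619139} = \frac{\frac{1198615}{179827} + \frac{3272088}{\left(-1548\right) \left(1897 - 1548\right)}}{-619139} = \left(1198615 \cdot \frac{1}{179827} + \frac{3272088}{\left(-1548\right) 349}\right) \left(- \frac{1}{619139}\right) = \left(\frac{1198615}{179827} + \frac{3272088}{-540252}\right) \left(- \frac{1}{619139}\right) = \left(\frac{1198615}{179827} + 3272088 \left(- \frac{1}{540252}\right)\right) \left(- \frac{1}{619139}\right) = \left(\frac{1198615}{179827} - \frac{272674}{45021}\right) \left(- \frac{1}{619139}\right) = \frac{4928698517}{8095991367} \left(- \frac{1}{619139}\right) = - \frac{4928698517}{5012543998973013}$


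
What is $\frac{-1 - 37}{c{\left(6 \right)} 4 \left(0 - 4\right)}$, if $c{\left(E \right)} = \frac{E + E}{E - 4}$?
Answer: $\frac{19}{48} \approx 0.39583$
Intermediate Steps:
$c{\left(E \right)} = \frac{2 E}{-4 + E}$
$\frac{-1 - 37}{c{\left(6 \right)} 4 \left(0 - 4\right)} = \frac{-1 - 37}{2 \cdot 6 \frac{1}{-4 + 6} \cdot 4 \left(0 - 4\right)} = - \frac{38}{2 \cdot 6 \cdot \frac{1}{2} \cdot 4 \left(-4\right)} = - \frac{38}{2 \cdot 6 \cdot \frac{1}{2} \left(-16\right)} = - \frac{38}{6 \left(-16\right)} = - \frac{38}{-96} = \left(-38\right) \left(- \frac{1}{96}\right) = \frac{19}{48}$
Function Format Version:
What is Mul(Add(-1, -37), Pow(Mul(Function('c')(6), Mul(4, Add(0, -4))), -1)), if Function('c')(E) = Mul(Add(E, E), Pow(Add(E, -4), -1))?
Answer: Rational(19, 48) ≈ 0.39583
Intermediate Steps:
Function('c')(E) = Mul(2, E, Pow(Add(-4, E), -1)) (Function('c')(E) = Mul(Mul(2, E), Pow(Add(-4, E), -1)) = Mul(2, E, Pow(Add(-4, E), -1)))
Mul(Add(-1, -37), Pow(Mul(Function('c')(6), Mul(4, Add(0, -4))), -1)) = Mul(Add(-1, -37), Pow(Mul(Mul(2, 6, Pow(Add(-4, 6), -1)), Mul(4, Add(0, -4))), -1)) = Mul(-38, Pow(Mul(Mul(2, 6, Pow(2, -1)), Mul(4, -4)), -1)) = Mul(-38, Pow(Mul(Mul(2, 6, Rational(1, 2)), -16), -1)) = Mul(-38, Pow(Mul(6, -16), -1)) = Mul(-38, Pow(-96, -1)) = Mul(-38, Rational(-1, 96)) = Rational(19, 48)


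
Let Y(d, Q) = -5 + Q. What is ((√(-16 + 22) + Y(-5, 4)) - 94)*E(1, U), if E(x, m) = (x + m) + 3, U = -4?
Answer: 0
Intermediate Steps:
E(x, m) = 3 + m + x (E(x, m) = (m + x) + 3 = 3 + m + x)
((√(-16 + 22) + Y(-5, 4)) - 94)*E(1, U) = ((√(-16 + 22) + (-5 + 4)) - 94)*(3 - 4 + 1) = ((√6 - 1) - 94)*0 = ((-1 + √6) - 94)*0 = (-95 + √6)*0 = 0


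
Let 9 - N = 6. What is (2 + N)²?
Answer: 25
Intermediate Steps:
N = 3 (N = 9 - 1*6 = 9 - 6 = 3)
(2 + N)² = (2 + 3)² = 5² = 25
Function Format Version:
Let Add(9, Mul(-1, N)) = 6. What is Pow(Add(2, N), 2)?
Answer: 25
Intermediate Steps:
N = 3 (N = Add(9, Mul(-1, 6)) = Add(9, -6) = 3)
Pow(Add(2, N), 2) = Pow(Add(2, 3), 2) = Pow(5, 2) = 25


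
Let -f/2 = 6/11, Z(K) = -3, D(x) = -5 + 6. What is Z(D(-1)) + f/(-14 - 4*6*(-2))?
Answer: -567/187 ≈ -3.0321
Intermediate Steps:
D(x) = 1
f = -12/11 ≈ -1.0909
Z(D(-1)) + f/(-14 - 4*6*(-2)) = -3 - 12/(11*(-14 - 4*6*(-2))) = -3 - 12/(11*(-14 - 24*(-2))) = -3 - 12/(11*(-14 + 48)) = -3 - 12/11/34 = -3 - 12/11*1/34 = -3 - 6/187 = -567/187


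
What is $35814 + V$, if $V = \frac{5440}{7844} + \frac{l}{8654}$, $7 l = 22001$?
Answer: $\frac{607799204979}{16970494} \approx 35815.0$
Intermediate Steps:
$l = 3143$ ($l = \frac{1}{7} \cdot 22001 = 3143$)
$V = \frac{17932863}{16970494}$ ($V = \frac{5440}{7844} + \frac{3143}{8654} = 5440 \cdot \frac{1}{7844} + 3143 \cdot \frac{1}{8654} = \frac{1360}{1961} + \frac{3143}{8654} = \frac{17932863}{16970494} \approx 1.0567$)
$35814 + V = 35814 + \frac{17932863}{16970494} = \frac{607799204979}{16970494}$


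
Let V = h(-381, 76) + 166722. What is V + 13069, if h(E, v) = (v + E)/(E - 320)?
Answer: 126033796/701 ≈ 1.7979e+5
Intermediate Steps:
h(E, v) = (E + v)/(-320 + E)
V = 116872427/701 (V = (-381 + 76)/(-320 - 381) + 166722 = -305/(-701) + 166722 = -1/701*(-305) + 166722 = 305/701 + 166722 = 116872427/701 ≈ 1.6672e+5)
V + 13069 = 116872427/701 + 13069 = 126033796/701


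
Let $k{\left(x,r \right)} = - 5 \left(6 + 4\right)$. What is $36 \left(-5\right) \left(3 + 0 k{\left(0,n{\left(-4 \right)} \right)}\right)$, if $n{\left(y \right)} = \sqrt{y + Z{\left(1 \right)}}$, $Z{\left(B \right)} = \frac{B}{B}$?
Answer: $-540$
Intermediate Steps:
$Z{\left(B \right)} = 1$
$n{\left(y \right)} = \sqrt{1 + y}$ ($n{\left(y \right)} = \sqrt{y + 1} = \sqrt{1 + y}$)
$k{\left(x,r \right)} = -50$ ($k{\left(x,r \right)} = \left(-5\right) 10 = -50$)
$36 \left(-5\right) \left(3 + 0 k{\left(0,n{\left(-4 \right)} \right)}\right) = 36 \left(-5\right) \left(3 + 0 \left(-50\right)\right) = - 180 \left(3 + 0\right) = \left(-180\right) 3 = -540$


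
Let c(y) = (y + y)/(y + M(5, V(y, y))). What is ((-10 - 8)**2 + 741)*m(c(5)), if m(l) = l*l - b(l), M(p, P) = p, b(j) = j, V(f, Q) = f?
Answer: 0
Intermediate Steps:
c(y) = 2*y/(5 + y) (c(y) = (y + y)/(y + 5) = (2*y)/(5 + y) = 2*y/(5 + y))
m(l) = l**2 - l (m(l) = l*l - l = l**2 - l)
((-10 - 8)**2 + 741)*m(c(5)) = ((-10 - 8)**2 + 741)*((2*5/(5 + 5))*(-1 + 2*5/(5 + 5))) = ((-18)**2 + 741)*((2*5/10)*(-1 + 2*5/10)) = (324 + 741)*((2*5*(1/10))*(-1 + 2*5*(1/10))) = 1065*(1*(-1 + 1)) = 1065*(1*0) = 1065*0 = 0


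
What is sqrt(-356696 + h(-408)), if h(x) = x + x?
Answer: 2*I*sqrt(89378) ≈ 597.92*I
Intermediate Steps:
h(x) = 2*x
sqrt(-356696 + h(-408)) = sqrt(-356696 + 2*(-408)) = sqrt(-356696 - 816) = sqrt(-357512) = 2*I*sqrt(89378)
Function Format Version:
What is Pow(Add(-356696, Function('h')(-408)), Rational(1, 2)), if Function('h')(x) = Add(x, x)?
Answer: Mul(2, I, Pow(89378, Rational(1, 2))) ≈ Mul(597.92, I)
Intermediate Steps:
Function('h')(x) = Mul(2, x)
Pow(Add(-356696, Function('h')(-408)), Rational(1, 2)) = Pow(Add(-356696, Mul(2, -408)), Rational(1, 2)) = Pow(Add(-356696, -816), Rational(1, 2)) = Pow(-357512, Rational(1, 2)) = Mul(2, I, Pow(89378, Rational(1, 2)))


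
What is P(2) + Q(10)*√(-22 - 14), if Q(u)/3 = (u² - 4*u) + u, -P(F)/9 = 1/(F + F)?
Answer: -9/4 + 1260*I ≈ -2.25 + 1260.0*I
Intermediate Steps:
P(F) = -9/(2*F) (P(F) = -9/(F + F) = -9*1/(2*F) = -9/(2*F))
Q(u) = -9*u + 3*u² (Q(u) = 3*((u² - 4*u) + u) = 3*(u² - 3*u) = -9*u + 3*u²)
P(2) + Q(10)*√(-22 - 14) = -9/2/2 + (3*10*(-3 + 10))*√(-22 - 14) = -9/2*½ + (3*10*7)*√(-36) = -9/4 + 210*(6*I) = -9/4 + 1260*I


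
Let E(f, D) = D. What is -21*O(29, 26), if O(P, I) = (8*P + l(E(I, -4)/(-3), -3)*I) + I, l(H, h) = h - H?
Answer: -3052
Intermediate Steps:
O(P, I) = 8*P - 10*I/3 (O(P, I) = (8*P + (-3 - (-4)/(-3))*I) + I = (8*P + (-3 - (-4)*(-1)/3)*I) + I = (8*P + (-3 - 1*4/3)*I) + I = (8*P + (-3 - 4/3)*I) + I = (8*P - 13*I/3) + I = 8*P - 10*I/3)
-21*O(29, 26) = -21*(8*29 - 10/3*26) = -21*(232 - 260/3) = -21*436/3 = -3052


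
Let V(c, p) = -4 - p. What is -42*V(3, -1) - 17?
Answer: 109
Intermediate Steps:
-42*V(3, -1) - 17 = -42*(-4 - 1*(-1)) - 17 = -42*(-4 + 1) - 17 = -42*(-3) - 17 = 126 - 17 = 109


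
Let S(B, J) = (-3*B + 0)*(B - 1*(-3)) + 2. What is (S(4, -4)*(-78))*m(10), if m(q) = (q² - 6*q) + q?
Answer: 319800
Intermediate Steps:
m(q) = q² - 5*q
S(B, J) = 2 - 3*B*(3 + B) (S(B, J) = (-3*B)*(B + 3) + 2 = (-3*B)*(3 + B) + 2 = -3*B*(3 + B) + 2 = 2 - 3*B*(3 + B))
(S(4, -4)*(-78))*m(10) = ((2 - 9*4 - 3*4²)*(-78))*(10*(-5 + 10)) = ((2 - 36 - 3*16)*(-78))*(10*5) = ((2 - 36 - 48)*(-78))*50 = -82*(-78)*50 = 6396*50 = 319800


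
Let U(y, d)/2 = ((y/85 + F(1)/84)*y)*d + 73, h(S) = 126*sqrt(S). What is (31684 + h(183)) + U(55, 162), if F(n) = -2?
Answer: 5109420/119 + 126*sqrt(183) ≈ 44641.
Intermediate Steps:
U(y, d) = 146 + 2*d*y*(-1/42 + y/85) (U(y, d) = 2*(((y/85 - 2/84)*y)*d + 73) = 2*(((y*(1/85) - 2*1/84)*y)*d + 73) = 2*(((y/85 - 1/42)*y)*d + 73) = 2*(((-1/42 + y/85)*y)*d + 73) = 2*((y*(-1/42 + y/85))*d + 73) = 2*(d*y*(-1/42 + y/85) + 73) = 2*(73 + d*y*(-1/42 + y/85)) = 146 + 2*d*y*(-1/42 + y/85))
(31684 + h(183)) + U(55, 162) = (31684 + 126*sqrt(183)) + (146 - 1/21*162*55 + (2/85)*162*55**2) = (31684 + 126*sqrt(183)) + (146 - 2970/7 + (2/85)*162*3025) = (31684 + 126*sqrt(183)) + (146 - 2970/7 + 196020/17) = (31684 + 126*sqrt(183)) + 1339024/119 = 5109420/119 + 126*sqrt(183)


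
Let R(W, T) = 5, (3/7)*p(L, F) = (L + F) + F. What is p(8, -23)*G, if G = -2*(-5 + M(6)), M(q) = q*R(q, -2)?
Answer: 13300/3 ≈ 4433.3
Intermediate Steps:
p(L, F) = 7*L/3 + 14*F/3 (p(L, F) = 7*((L + F) + F)/3 = 7*((F + L) + F)/3 = 7*(L + 2*F)/3 = 7*L/3 + 14*F/3)
M(q) = 5*q (M(q) = q*5 = 5*q)
G = -50 (G = -2*(-5 + 5*6) = -2*(-5 + 30) = -2*25 = -50)
p(8, -23)*G = ((7/3)*8 + (14/3)*(-23))*(-50) = (56/3 - 322/3)*(-50) = -266/3*(-50) = 13300/3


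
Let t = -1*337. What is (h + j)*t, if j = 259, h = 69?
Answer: -110536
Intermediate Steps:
t = -337
(h + j)*t = (69 + 259)*(-337) = 328*(-337) = -110536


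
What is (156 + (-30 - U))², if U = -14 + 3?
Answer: 18769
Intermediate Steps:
U = -11
(156 + (-30 - U))² = (156 + (-30 - 1*(-11)))² = (156 + (-30 + 11))² = (156 - 19)² = 137² = 18769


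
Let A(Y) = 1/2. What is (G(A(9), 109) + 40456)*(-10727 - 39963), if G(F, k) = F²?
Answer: -4101454625/2 ≈ -2.0507e+9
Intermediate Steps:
A(Y) = ½
(G(A(9), 109) + 40456)*(-10727 - 39963) = ((½)² + 40456)*(-10727 - 39963) = (¼ + 40456)*(-50690) = (161825/4)*(-50690) = -4101454625/2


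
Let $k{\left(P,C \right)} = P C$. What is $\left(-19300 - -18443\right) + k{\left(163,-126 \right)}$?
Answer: $-21395$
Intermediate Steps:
$k{\left(P,C \right)} = C P$
$\left(-19300 - -18443\right) + k{\left(163,-126 \right)} = \left(-19300 - -18443\right) - 20538 = \left(-19300 + \left(\left(-2414 + 6633\right) + 14224\right)\right) - 20538 = \left(-19300 + \left(4219 + 14224\right)\right) - 20538 = \left(-19300 + 18443\right) - 20538 = -857 - 20538 = -21395$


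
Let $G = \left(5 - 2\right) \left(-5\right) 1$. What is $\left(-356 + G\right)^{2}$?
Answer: $137641$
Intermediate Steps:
$G = -15$ ($G = 3 \left(-5\right) 1 = \left(-15\right) 1 = -15$)
$\left(-356 + G\right)^{2} = \left(-356 - 15\right)^{2} = \left(-371\right)^{2} = 137641$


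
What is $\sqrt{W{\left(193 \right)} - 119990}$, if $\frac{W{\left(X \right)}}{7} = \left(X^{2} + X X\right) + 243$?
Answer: $\sqrt{403197} \approx 634.98$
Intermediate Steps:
$W{\left(X \right)} = 1701 + 14 X^{2}$ ($W{\left(X \right)} = 7 \left(\left(X^{2} + X X\right) + 243\right) = 7 \left(\left(X^{2} + X^{2}\right) + 243\right) = 7 \left(2 X^{2} + 243\right) = 7 \left(243 + 2 X^{2}\right) = 1701 + 14 X^{2}$)
$\sqrt{W{\left(193 \right)} - 119990} = \sqrt{\left(1701 + 14 \cdot 193^{2}\right) - 119990} = \sqrt{\left(1701 + 14 \cdot 37249\right) - 119990} = \sqrt{\left(1701 + 521486\right) - 119990} = \sqrt{523187 - 119990} = \sqrt{403197}$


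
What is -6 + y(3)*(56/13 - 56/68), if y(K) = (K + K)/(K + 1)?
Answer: -171/221 ≈ -0.77376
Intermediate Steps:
y(K) = 2*K/(1 + K) (y(K) = (2*K)/(1 + K) = 2*K/(1 + K))
-6 + y(3)*(56/13 - 56/68) = -6 + (2*3/(1 + 3))*(56/13 - 56/68) = -6 + (2*3/4)*(56*(1/13) - 56*1/68) = -6 + (2*3*(¼))*(56/13 - 14/17) = -6 + (3/2)*(770/221) = -6 + 1155/221 = -171/221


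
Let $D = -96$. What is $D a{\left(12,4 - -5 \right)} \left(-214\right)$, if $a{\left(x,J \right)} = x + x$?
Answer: $493056$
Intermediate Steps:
$a{\left(x,J \right)} = 2 x$
$D a{\left(12,4 - -5 \right)} \left(-214\right) = - 96 \cdot 2 \cdot 12 \left(-214\right) = \left(-96\right) 24 \left(-214\right) = \left(-2304\right) \left(-214\right) = 493056$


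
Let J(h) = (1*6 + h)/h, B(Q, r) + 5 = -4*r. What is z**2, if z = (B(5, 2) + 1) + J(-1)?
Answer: 289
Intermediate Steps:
B(Q, r) = -5 - 4*r
J(h) = (6 + h)/h
z = -17 (z = ((-5 - 4*2) + 1) + (6 - 1)/(-1) = ((-5 - 8) + 1) - 1*5 = (-13 + 1) - 5 = -12 - 5 = -17)
z**2 = (-17)**2 = 289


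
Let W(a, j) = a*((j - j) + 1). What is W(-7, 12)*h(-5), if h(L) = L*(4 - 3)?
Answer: 35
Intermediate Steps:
W(a, j) = a (W(a, j) = a*(0 + 1) = a*1 = a)
h(L) = L (h(L) = L*1 = L)
W(-7, 12)*h(-5) = -7*(-5) = 35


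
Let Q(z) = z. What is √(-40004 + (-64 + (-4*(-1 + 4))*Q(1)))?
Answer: 4*I*√2505 ≈ 200.2*I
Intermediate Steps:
√(-40004 + (-64 + (-4*(-1 + 4))*Q(1))) = √(-40004 + (-64 - 4*(-1 + 4)*1)) = √(-40004 + (-64 - 4*3*1)) = √(-40004 + (-64 - 12*1)) = √(-40004 + (-64 - 12)) = √(-40004 - 76) = √(-40080) = 4*I*√2505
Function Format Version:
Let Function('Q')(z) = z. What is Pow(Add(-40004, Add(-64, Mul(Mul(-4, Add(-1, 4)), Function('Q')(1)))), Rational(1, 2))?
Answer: Mul(4, I, Pow(2505, Rational(1, 2))) ≈ Mul(200.20, I)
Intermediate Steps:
Pow(Add(-40004, Add(-64, Mul(Mul(-4, Add(-1, 4)), Function('Q')(1)))), Rational(1, 2)) = Pow(Add(-40004, Add(-64, Mul(Mul(-4, Add(-1, 4)), 1))), Rational(1, 2)) = Pow(Add(-40004, Add(-64, Mul(Mul(-4, 3), 1))), Rational(1, 2)) = Pow(Add(-40004, Add(-64, Mul(-12, 1))), Rational(1, 2)) = Pow(Add(-40004, Add(-64, -12)), Rational(1, 2)) = Pow(Add(-40004, -76), Rational(1, 2)) = Pow(-40080, Rational(1, 2)) = Mul(4, I, Pow(2505, Rational(1, 2)))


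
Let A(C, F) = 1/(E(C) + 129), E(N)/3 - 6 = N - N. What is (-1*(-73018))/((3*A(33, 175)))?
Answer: 3577882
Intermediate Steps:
E(N) = 18 (E(N) = 18 + 3*(N - N) = 18 + 3*0 = 18 + 0 = 18)
A(C, F) = 1/147 (A(C, F) = 1/(18 + 129) = 1/147)
(-1*(-73018))/((3*A(33, 175))) = (-1*(-73018))/((3*(1/147))) = 73018/(1/49) = 73018*49 = 3577882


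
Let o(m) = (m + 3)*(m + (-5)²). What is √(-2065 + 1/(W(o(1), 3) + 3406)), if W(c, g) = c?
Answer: I*√2826778110/1170 ≈ 45.442*I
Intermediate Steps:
o(m) = (3 + m)*(25 + m) (o(m) = (3 + m)*(m + 25) = (3 + m)*(25 + m))
√(-2065 + 1/(W(o(1), 3) + 3406)) = √(-2065 + 1/((75 + 1² + 28*1) + 3406)) = √(-2065 + 1/((75 + 1 + 28) + 3406)) = √(-2065 + 1/(104 + 3406)) = √(-2065 + 1/3510) = √(-7248149/3510) = I*√2826778110/1170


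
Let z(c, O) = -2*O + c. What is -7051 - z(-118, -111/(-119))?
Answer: -824805/119 ≈ -6931.1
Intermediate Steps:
z(c, O) = c - 2*O
-7051 - z(-118, -111/(-119)) = -7051 - (-118 - (-222)/(-119)) = -7051 - (-118 - (-222)*(-1)/119) = -7051 - (-118 - 2*111/119) = -7051 - (-118 - 222/119) = -7051 - 1*(-14264/119) = -7051 + 14264/119 = -824805/119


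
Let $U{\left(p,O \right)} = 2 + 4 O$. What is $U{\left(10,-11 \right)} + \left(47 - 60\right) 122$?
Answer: $-1628$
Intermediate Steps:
$U{\left(10,-11 \right)} + \left(47 - 60\right) 122 = \left(2 + 4 \left(-11\right)\right) + \left(47 - 60\right) 122 = \left(2 - 44\right) - 1586 = -42 - 1586 = -1628$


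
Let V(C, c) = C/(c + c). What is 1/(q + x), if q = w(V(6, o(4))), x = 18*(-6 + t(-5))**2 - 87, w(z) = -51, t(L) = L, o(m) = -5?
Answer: 1/2040 ≈ 0.00049020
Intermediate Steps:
V(C, c) = C/(2*c) (V(C, c) = C/((2*c)) = C*(1/(2*c)) = C/(2*c))
x = 2091 (x = 18*(-6 - 5)**2 - 87 = 18*(-11)**2 - 87 = 18*121 - 87 = 2178 - 87 = 2091)
q = -51
1/(q + x) = 1/(-51 + 2091) = 1/2040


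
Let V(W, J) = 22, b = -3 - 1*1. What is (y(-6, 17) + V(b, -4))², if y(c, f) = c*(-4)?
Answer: 2116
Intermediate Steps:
b = -4 (b = -3 - 1 = -4)
y(c, f) = -4*c
(y(-6, 17) + V(b, -4))² = (-4*(-6) + 22)² = (24 + 22)² = 46² = 2116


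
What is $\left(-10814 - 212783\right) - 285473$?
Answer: $-509070$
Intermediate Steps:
$\left(-10814 - 212783\right) - 285473 = -223597 - 285473 = -509070$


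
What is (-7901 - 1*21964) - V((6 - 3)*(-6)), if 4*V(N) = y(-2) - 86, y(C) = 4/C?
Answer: -29843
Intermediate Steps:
V(N) = -22 (V(N) = (4/(-2) - 86)/4 = (4*(-½) - 86)/4 = (-2 - 86)/4 = (¼)*(-88) = -22)
(-7901 - 1*21964) - V((6 - 3)*(-6)) = (-7901 - 1*21964) - 1*(-22) = (-7901 - 21964) + 22 = -29865 + 22 = -29843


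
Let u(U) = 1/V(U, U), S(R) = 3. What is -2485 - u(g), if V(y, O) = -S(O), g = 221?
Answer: -7454/3 ≈ -2484.7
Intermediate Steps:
V(y, O) = -3 (V(y, O) = -1*3 = -3)
u(U) = -⅓ (u(U) = 1/(-3) = -⅓)
-2485 - u(g) = -2485 - 1*(-⅓) = -2485 + ⅓ = -7454/3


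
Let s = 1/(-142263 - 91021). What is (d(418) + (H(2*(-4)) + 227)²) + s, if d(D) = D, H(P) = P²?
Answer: 19852235115/233284 ≈ 85099.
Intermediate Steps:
s = -1/233284 (s = 1/(-233284) = -1/233284 ≈ -4.2866e-6)
(d(418) + (H(2*(-4)) + 227)²) + s = (418 + ((2*(-4))² + 227)²) - 1/233284 = (418 + ((-8)² + 227)²) - 1/233284 = (418 + (64 + 227)²) - 1/233284 = (418 + 291²) - 1/233284 = (418 + 84681) - 1/233284 = 85099 - 1/233284 = 19852235115/233284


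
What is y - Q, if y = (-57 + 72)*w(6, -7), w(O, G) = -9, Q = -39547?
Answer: 39412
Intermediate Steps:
y = -135 (y = (-57 + 72)*(-9) = 15*(-9) = -135)
y - Q = -135 - 1*(-39547) = -135 + 39547 = 39412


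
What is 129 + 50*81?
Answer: 4179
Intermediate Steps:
129 + 50*81 = 129 + 4050 = 4179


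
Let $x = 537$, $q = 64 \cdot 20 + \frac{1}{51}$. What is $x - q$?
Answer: $- \frac{37894}{51} \approx -743.02$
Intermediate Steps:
$q = \frac{65281}{51}$ ($q = 1280 + \frac{1}{51} = \frac{65281}{51} \approx 1280.0$)
$x - q = 537 - \frac{65281}{51} = - \frac{37894}{51}$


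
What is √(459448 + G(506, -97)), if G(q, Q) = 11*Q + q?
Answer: √458887 ≈ 677.41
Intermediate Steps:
G(q, Q) = q + 11*Q
√(459448 + G(506, -97)) = √(459448 + (506 + 11*(-97))) = √(459448 + (506 - 1067)) = √(459448 - 561) = √458887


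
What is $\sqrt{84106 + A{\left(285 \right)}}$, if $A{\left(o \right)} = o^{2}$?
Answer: $\sqrt{165331} \approx 406.61$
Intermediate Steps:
$\sqrt{84106 + A{\left(285 \right)}} = \sqrt{84106 + 285^{2}} = \sqrt{84106 + 81225} = \sqrt{165331}$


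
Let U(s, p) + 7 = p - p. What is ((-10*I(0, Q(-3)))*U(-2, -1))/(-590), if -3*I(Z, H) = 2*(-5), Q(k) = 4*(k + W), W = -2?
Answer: -70/177 ≈ -0.39548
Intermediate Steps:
U(s, p) = -7 (U(s, p) = -7 + (p - p) = -7 + 0 = -7)
Q(k) = -8 + 4*k (Q(k) = 4*(k - 2) = 4*(-2 + k) = -8 + 4*k)
I(Z, H) = 10/3 (I(Z, H) = -2*(-5)/3 = -⅓*(-10) = 10/3)
((-10*I(0, Q(-3)))*U(-2, -1))/(-590) = (-10*10/3*(-7))/(-590) = -100/3*(-7)*(-1/590) = (700/3)*(-1/590) = -70/177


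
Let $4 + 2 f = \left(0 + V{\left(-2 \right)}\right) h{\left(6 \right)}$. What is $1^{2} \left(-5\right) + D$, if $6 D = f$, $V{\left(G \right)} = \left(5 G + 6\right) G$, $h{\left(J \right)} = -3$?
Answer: $- \frac{22}{3} \approx -7.3333$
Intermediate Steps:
$V{\left(G \right)} = G \left(6 + 5 G\right)$ ($V{\left(G \right)} = \left(6 + 5 G\right) G = G \left(6 + 5 G\right)$)
$f = -14$ ($f = -2 + \frac{\left(0 - 2 \left(6 + 5 \left(-2\right)\right)\right) \left(-3\right)}{2} = -2 + \frac{\left(0 - 2 \left(6 - 10\right)\right) \left(-3\right)}{2} = -2 + \frac{\left(0 - -8\right) \left(-3\right)}{2} = -2 + \frac{\left(0 + 8\right) \left(-3\right)}{2} = -2 + \frac{8 \left(-3\right)}{2} = -2 + \frac{1}{2} \left(-24\right) = -2 - 12 = -14$)
$D = - \frac{7}{3}$ ($D = \frac{1}{6} \left(-14\right) = - \frac{7}{3} \approx -2.3333$)
$1^{2} \left(-5\right) + D = 1^{2} \left(-5\right) - \frac{7}{3} = 1 \left(-5\right) - \frac{7}{3} = -5 - \frac{7}{3} = - \frac{22}{3}$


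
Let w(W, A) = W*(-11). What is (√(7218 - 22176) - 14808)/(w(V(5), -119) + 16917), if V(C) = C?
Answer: -7404/8431 + 3*I*√1662/16862 ≈ -0.87819 + 0.0072532*I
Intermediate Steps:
w(W, A) = -11*W
(√(7218 - 22176) - 14808)/(w(V(5), -119) + 16917) = (√(7218 - 22176) - 14808)/(-11*5 + 16917) = (√(-14958) - 14808)/(-55 + 16917) = (3*I*√1662 - 14808)/16862 = (-14808 + 3*I*√1662)*(1/16862) = -7404/8431 + 3*I*√1662/16862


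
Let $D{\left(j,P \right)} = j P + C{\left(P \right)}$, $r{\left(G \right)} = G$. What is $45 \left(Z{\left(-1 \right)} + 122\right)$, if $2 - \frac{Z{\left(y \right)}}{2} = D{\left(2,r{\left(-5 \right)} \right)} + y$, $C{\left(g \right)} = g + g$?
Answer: $7560$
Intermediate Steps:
$C{\left(g \right)} = 2 g$
$D{\left(j,P \right)} = 2 P + P j$ ($D{\left(j,P \right)} = j P + 2 P = P j + 2 P = 2 P + P j$)
$Z{\left(y \right)} = 44 - 2 y$ ($Z{\left(y \right)} = 4 - 2 \left(- 5 \left(2 + 2\right) + y\right) = 4 - 2 \left(\left(-5\right) 4 + y\right) = 4 - 2 \left(-20 + y\right) = 4 - \left(-40 + 2 y\right) = 44 - 2 y$)
$45 \left(Z{\left(-1 \right)} + 122\right) = 45 \left(\left(44 - -2\right) + 122\right) = 45 \left(\left(44 + 2\right) + 122\right) = 45 \left(46 + 122\right) = 45 \cdot 168 = 7560$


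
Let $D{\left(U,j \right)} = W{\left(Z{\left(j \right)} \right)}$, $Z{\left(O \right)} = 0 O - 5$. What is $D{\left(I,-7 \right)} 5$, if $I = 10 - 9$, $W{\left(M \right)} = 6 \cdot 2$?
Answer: $60$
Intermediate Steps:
$Z{\left(O \right)} = -5$ ($Z{\left(O \right)} = 0 - 5 = -5$)
$W{\left(M \right)} = 12$
$I = 1$ ($I = 10 - 9 = 1$)
$D{\left(U,j \right)} = 12$
$D{\left(I,-7 \right)} 5 = 12 \cdot 5 = 60$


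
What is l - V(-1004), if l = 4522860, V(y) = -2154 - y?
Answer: 4524010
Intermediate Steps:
l - V(-1004) = 4522860 - (-2154 - 1*(-1004)) = 4522860 - (-2154 + 1004) = 4522860 - 1*(-1150) = 4522860 + 1150 = 4524010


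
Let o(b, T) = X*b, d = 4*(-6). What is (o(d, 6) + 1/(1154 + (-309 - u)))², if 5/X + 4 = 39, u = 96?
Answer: 6589489/561001 ≈ 11.746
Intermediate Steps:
X = ⅐ (X = 5/(-4 + 39) = 5/35 = 5*(1/35) = ⅐ ≈ 0.14286)
d = -24
o(b, T) = b/7
(o(d, 6) + 1/(1154 + (-309 - u)))² = ((⅐)*(-24) + 1/(1154 + (-309 - 1*96)))² = (-24/7 + 1/(1154 + (-309 - 96)))² = (-24/7 + 1/(1154 - 405))² = (-24/7 + 1/749)² = (-2567/749)² = 6589489/561001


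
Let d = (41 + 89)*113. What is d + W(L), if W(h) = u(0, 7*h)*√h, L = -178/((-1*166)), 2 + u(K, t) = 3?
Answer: 14690 + √7387/83 ≈ 14691.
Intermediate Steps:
u(K, t) = 1 (u(K, t) = -2 + 3 = 1)
d = 14690 (d = 130*113 = 14690)
L = 89/83 (L = -178/(-166) = -178*(-1/166) = 89/83 ≈ 1.0723)
W(h) = √h (W(h) = 1*√h = √h)
d + W(L) = 14690 + √(89/83) = 14690 + √7387/83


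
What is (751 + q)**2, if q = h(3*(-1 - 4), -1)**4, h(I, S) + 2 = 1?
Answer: 565504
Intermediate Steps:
h(I, S) = -1 (h(I, S) = -2 + 1 = -1)
q = 1 (q = (-1)**4 = 1)
(751 + q)**2 = (751 + 1)**2 = 752**2 = 565504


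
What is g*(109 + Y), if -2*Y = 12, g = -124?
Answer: -12772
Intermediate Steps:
Y = -6 (Y = -½*12 = -6)
g*(109 + Y) = -124*(109 - 6) = -124*103 = -12772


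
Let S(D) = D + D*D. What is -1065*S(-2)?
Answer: -2130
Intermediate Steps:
S(D) = D + D²
-1065*S(-2) = -(-2130)*(1 - 2) = -(-2130)*(-1) = -1065*2 = -2130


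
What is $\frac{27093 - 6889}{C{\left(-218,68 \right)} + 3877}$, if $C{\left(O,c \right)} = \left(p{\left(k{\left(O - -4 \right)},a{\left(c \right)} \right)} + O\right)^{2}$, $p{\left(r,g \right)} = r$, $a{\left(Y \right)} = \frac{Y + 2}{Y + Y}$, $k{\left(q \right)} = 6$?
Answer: $\frac{20204}{48821} \approx 0.41384$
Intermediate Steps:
$a{\left(Y \right)} = \frac{2 + Y}{2 Y}$
$C{\left(O,c \right)} = \left(6 + O\right)^{2}$
$\frac{27093 - 6889}{C{\left(-218,68 \right)} + 3877} = \frac{27093 - 6889}{\left(6 - 218\right)^{2} + 3877} = \frac{20204}{\left(-212\right)^{2} + 3877} = \frac{20204}{44944 + 3877} = \frac{20204}{48821}$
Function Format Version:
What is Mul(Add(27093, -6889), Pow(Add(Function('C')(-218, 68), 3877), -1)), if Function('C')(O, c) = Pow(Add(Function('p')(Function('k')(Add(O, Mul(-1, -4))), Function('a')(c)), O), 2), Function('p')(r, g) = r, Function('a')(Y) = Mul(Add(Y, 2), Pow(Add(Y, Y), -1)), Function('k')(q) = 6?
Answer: Rational(20204, 48821) ≈ 0.41384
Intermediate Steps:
Function('a')(Y) = Mul(Rational(1, 2), Pow(Y, -1), Add(2, Y)) (Function('a')(Y) = Mul(Add(2, Y), Pow(Mul(2, Y), -1)) = Mul(Add(2, Y), Mul(Rational(1, 2), Pow(Y, -1))) = Mul(Rational(1, 2), Pow(Y, -1), Add(2, Y)))
Function('C')(O, c) = Pow(Add(6, O), 2)
Mul(Add(27093, -6889), Pow(Add(Function('C')(-218, 68), 3877), -1)) = Mul(Add(27093, -6889), Pow(Add(Pow(Add(6, -218), 2), 3877), -1)) = Mul(20204, Pow(Add(Pow(-212, 2), 3877), -1)) = Mul(20204, Pow(Add(44944, 3877), -1)) = Mul(20204, Pow(48821, -1)) = Mul(20204, Rational(1, 48821)) = Rational(20204, 48821)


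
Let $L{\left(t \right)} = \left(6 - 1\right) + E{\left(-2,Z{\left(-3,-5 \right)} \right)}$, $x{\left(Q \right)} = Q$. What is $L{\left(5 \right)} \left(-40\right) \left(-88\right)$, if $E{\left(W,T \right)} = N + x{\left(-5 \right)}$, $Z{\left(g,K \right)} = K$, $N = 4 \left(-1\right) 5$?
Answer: $-70400$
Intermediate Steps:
$N = -20$ ($N = \left(-4\right) 5 = -20$)
$E{\left(W,T \right)} = -25$ ($E{\left(W,T \right)} = -20 - 5 = -25$)
$L{\left(t \right)} = -20$ ($L{\left(t \right)} = \left(6 - 1\right) - 25 = 5 - 25 = -20$)
$L{\left(5 \right)} \left(-40\right) \left(-88\right) = \left(-20\right) \left(-40\right) \left(-88\right) = 800 \left(-88\right) = -70400$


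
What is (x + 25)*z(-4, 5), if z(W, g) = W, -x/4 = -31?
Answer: -596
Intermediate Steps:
x = 124 (x = -4*(-31) = 124)
(x + 25)*z(-4, 5) = (124 + 25)*(-4) = 149*(-4) = -596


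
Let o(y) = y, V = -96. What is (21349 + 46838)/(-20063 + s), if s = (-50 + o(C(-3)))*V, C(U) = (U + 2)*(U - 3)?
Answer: -68187/15839 ≈ -4.3050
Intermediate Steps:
C(U) = (-3 + U)*(2 + U) (C(U) = (2 + U)*(-3 + U) = (-3 + U)*(2 + U))
s = 4224 (s = (-50 + (-6 + (-3)² - 1*(-3)))*(-96) = (-50 + (-6 + 9 + 3))*(-96) = (-50 + 6)*(-96) = -44*(-96) = 4224)
(21349 + 46838)/(-20063 + s) = (21349 + 46838)/(-20063 + 4224) = 68187/(-15839) = 68187*(-1/15839) = -68187/15839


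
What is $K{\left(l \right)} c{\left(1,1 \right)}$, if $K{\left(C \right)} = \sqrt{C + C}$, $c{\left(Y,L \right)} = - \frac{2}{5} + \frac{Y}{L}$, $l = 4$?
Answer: $\frac{6 \sqrt{2}}{5} \approx 1.6971$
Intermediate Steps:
$c{\left(Y,L \right)} = - \frac{2}{5} + \frac{Y}{L}$ ($c{\left(Y,L \right)} = \left(-2\right) \frac{1}{5} + \frac{Y}{L} = - \frac{2}{5} + \frac{Y}{L}$)
$K{\left(C \right)} = \sqrt{2} \sqrt{C}$ ($K{\left(C \right)} = \sqrt{2 C} = \sqrt{2} \sqrt{C}$)
$K{\left(l \right)} c{\left(1,1 \right)} = \sqrt{2} \sqrt{4} \left(- \frac{2}{5} + 1 \cdot 1^{-1}\right) = \sqrt{2} \cdot 2 \left(- \frac{2}{5} + 1 \cdot 1\right) = 2 \sqrt{2} \left(- \frac{2}{5} + 1\right) = 2 \sqrt{2} \cdot \frac{3}{5} = \frac{6 \sqrt{2}}{5}$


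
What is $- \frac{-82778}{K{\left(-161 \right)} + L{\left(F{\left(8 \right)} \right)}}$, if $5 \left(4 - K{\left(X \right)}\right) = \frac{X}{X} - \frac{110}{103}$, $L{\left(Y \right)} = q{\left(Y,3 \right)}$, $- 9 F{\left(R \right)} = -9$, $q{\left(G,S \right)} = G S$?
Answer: $\frac{21315335}{1806} \approx 11803.0$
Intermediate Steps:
$F{\left(R \right)} = 1$ ($F{\left(R \right)} = \left(- \frac{1}{9}\right) \left(-9\right) = 1$)
$L{\left(Y \right)} = 3 Y$ ($L{\left(Y \right)} = Y 3 = 3 Y$)
$K{\left(X \right)} = \frac{2067}{515}$ ($K{\left(X \right)} = 4 - \frac{\frac{X}{X} - \frac{110}{103}}{5} = 4 - \frac{1 - \frac{110}{103}}{5} = 4 - - \frac{7}{515} = 4 + \frac{7}{515} = \frac{2067}{515}$)
$- \frac{-82778}{K{\left(-161 \right)} + L{\left(F{\left(8 \right)} \right)}} = - \frac{-82778}{\frac{2067}{515} + 3 \cdot 1} = - \frac{-82778}{\frac{2067}{515} + 3} = - \frac{-82778}{\frac{3612}{515}} = - \frac{\left(-82778\right) 515}{3612} = \left(-1\right) \left(- \frac{21315335}{1806}\right) = \frac{21315335}{1806}$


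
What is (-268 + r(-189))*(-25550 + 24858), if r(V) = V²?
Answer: -24533476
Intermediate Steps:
(-268 + r(-189))*(-25550 + 24858) = (-268 + (-189)²)*(-25550 + 24858) = (-268 + 35721)*(-692) = 35453*(-692) = -24533476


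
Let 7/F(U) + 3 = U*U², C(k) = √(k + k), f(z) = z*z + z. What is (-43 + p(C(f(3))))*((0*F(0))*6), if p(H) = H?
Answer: 0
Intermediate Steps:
f(z) = z + z² (f(z) = z² + z = z + z²)
C(k) = √2*√k (C(k) = √(2*k) = √2*√k)
F(U) = 7/(-3 + U³) (F(U) = 7/(-3 + U*U²) = 7/(-3 + U³))
(-43 + p(C(f(3))))*((0*F(0))*6) = (-43 + √2*√(3*(1 + 3)))*((0*(7/(-3 + 0³)))*6) = (-43 + √2*√(3*4))*((0*(7/(-3 + 0)))*6) = (-43 + √2*√12)*((0*(7/(-3)))*6) = (-43 + √2*(2*√3))*((0*(7*(-⅓)))*6) = (-43 + 2*√6)*((0*(-7/3))*6) = (-43 + 2*√6)*(0*6) = (-43 + 2*√6)*0 = 0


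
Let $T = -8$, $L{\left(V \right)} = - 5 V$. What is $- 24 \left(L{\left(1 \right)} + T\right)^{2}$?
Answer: $-4056$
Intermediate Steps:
$- 24 \left(L{\left(1 \right)} + T\right)^{2} = - 24 \left(\left(-5\right) 1 - 8\right)^{2} = - 24 \left(-5 - 8\right)^{2} = - 24 \left(-13\right)^{2} = \left(-24\right) 169 = -4056$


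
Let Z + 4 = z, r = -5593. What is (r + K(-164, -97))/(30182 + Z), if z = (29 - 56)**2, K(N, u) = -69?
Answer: -5662/30907 ≈ -0.18319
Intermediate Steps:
z = 729 (z = (-27)**2 = 729)
Z = 725 (Z = -4 + 729 = 725)
(r + K(-164, -97))/(30182 + Z) = (-5593 - 69)/(30182 + 725) = -5662/30907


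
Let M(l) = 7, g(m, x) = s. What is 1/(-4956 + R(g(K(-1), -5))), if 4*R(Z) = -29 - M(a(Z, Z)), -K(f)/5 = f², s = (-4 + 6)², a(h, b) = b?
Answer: -1/4965 ≈ -0.00020141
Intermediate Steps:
s = 4 (s = 2² = 4)
K(f) = -5*f²
g(m, x) = 4
R(Z) = -9 (R(Z) = (-29 - 1*7)/4 = (-29 - 7)/4 = (¼)*(-36) = -9)
1/(-4956 + R(g(K(-1), -5))) = 1/(-4956 - 9) = 1/(-4965) = -1/4965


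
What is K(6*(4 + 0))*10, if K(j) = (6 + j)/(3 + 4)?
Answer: 300/7 ≈ 42.857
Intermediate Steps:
K(j) = 6/7 + j/7 (K(j) = (6 + j)/7 = (6 + j)*(1/7) = 6/7 + j/7)
K(6*(4 + 0))*10 = (6/7 + (6*(4 + 0))/7)*10 = (6/7 + (6*4)/7)*10 = (6/7 + (1/7)*24)*10 = (6/7 + 24/7)*10 = (30/7)*10 = 300/7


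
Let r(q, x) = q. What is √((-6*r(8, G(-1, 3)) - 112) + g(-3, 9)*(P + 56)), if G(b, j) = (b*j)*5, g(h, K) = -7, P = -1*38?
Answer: I*√286 ≈ 16.912*I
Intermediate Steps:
P = -38
G(b, j) = 5*b*j
√((-6*r(8, G(-1, 3)) - 112) + g(-3, 9)*(P + 56)) = √((-6*8 - 112) - 7*(-38 + 56)) = √((-48 - 112) - 7*18) = √(-160 - 126) = √(-286) = I*√286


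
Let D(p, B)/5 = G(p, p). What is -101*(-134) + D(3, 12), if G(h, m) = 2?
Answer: 13544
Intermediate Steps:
D(p, B) = 10 (D(p, B) = 5*2 = 10)
-101*(-134) + D(3, 12) = -101*(-134) + 10 = 13534 + 10 = 13544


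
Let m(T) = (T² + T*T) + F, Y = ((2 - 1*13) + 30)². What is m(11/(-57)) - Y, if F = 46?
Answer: -1023193/3249 ≈ -314.93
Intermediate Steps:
Y = 361 (Y = ((2 - 13) + 30)² = (-11 + 30)² = 19² = 361)
m(T) = 46 + 2*T² (m(T) = (T² + T*T) + 46 = (T² + T²) + 46 = 2*T² + 46 = 46 + 2*T²)
m(11/(-57)) - Y = (46 + 2*(11/(-57))²) - 1*361 = (46 + 2*(11*(-1/57))²) - 361 = (46 + 2*(-11/57)²) - 361 = (46 + 2*(121/3249)) - 361 = (46 + 242/3249) - 361 = 149696/3249 - 361 = -1023193/3249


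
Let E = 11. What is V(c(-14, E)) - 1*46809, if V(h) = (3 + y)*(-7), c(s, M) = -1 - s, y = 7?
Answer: -46879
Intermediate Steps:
V(h) = -70 (V(h) = (3 + 7)*(-7) = 10*(-7) = -70)
V(c(-14, E)) - 1*46809 = -70 - 1*46809 = -70 - 46809 = -46879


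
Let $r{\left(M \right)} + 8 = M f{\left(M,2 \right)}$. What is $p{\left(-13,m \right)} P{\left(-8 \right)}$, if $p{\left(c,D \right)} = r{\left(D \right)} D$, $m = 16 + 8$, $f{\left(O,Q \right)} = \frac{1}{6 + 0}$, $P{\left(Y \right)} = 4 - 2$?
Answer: $-192$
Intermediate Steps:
$P{\left(Y \right)} = 2$ ($P{\left(Y \right)} = 4 - 2 = 2$)
$f{\left(O,Q \right)} = \frac{1}{6}$
$r{\left(M \right)} = -8 + \frac{M}{6}$ ($r{\left(M \right)} = -8 + M \frac{1}{6} = -8 + \frac{M}{6}$)
$m = 24$
$p{\left(c,D \right)} = D \left(-8 + \frac{D}{6}\right)$ ($p{\left(c,D \right)} = \left(-8 + \frac{D}{6}\right) D = D \left(-8 + \frac{D}{6}\right)$)
$p{\left(-13,m \right)} P{\left(-8 \right)} = \frac{1}{6} \cdot 24 \left(-48 + 24\right) 2 = \frac{1}{6} \cdot 24 \left(-24\right) 2 = \left(-96\right) 2 = -192$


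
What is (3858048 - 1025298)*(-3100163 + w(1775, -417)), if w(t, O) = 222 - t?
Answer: -8786385999000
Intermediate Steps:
(3858048 - 1025298)*(-3100163 + w(1775, -417)) = (3858048 - 1025298)*(-3100163 + (222 - 1*1775)) = 2832750*(-3100163 + (222 - 1775)) = 2832750*(-3100163 - 1553) = 2832750*(-3101716) = -8786385999000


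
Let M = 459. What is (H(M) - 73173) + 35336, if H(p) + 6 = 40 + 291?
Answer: -37512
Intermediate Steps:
H(p) = 325 (H(p) = -6 + (40 + 291) = -6 + 331 = 325)
(H(M) - 73173) + 35336 = (325 - 73173) + 35336 = -72848 + 35336 = -37512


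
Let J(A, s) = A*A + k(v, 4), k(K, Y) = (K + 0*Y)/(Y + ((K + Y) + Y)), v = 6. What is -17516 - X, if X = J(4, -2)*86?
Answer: -56762/3 ≈ -18921.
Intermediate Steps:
k(K, Y) = K/(K + 3*Y) (k(K, Y) = (K + 0)/(Y + (K + 2*Y)) = K/(K + 3*Y))
J(A, s) = ⅓ + A² (J(A, s) = A*A + 6/(6 + 3*4) = A² + 6/(6 + 12) = A² + 6/18 = A² + 6*(1/18) = A² + ⅓ = ⅓ + A²)
X = 4214/3 (X = (⅓ + 4²)*86 = (⅓ + 16)*86 = (49/3)*86 = 4214/3 ≈ 1404.7)
-17516 - X = -17516 - 1*4214/3 = -17516 - 4214/3 = -56762/3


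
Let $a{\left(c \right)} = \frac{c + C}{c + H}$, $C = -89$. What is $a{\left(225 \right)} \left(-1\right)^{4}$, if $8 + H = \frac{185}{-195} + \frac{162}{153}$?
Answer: $\frac{11271}{17993} \approx 0.62641$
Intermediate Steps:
$H = - \frac{5231}{663}$ ($H = -8 + \left(\frac{185}{-195} + \frac{162}{153}\right) = -8 + \left(185 \left(- \frac{1}{195}\right) + 162 \cdot \frac{1}{153}\right) = -8 + \left(- \frac{37}{39} + \frac{18}{17}\right) = -8 + \frac{73}{663} = - \frac{5231}{663} \approx -7.8899$)
$a{\left(c \right)} = \frac{-89 + c}{- \frac{5231}{663} + c}$ ($a{\left(c \right)} = \frac{c - 89}{c - \frac{5231}{663}} = \frac{-89 + c}{- \frac{5231}{663} + c}$)
$a{\left(225 \right)} \left(-1\right)^{4} = \frac{663 \left(-89 + 225\right)}{-5231 + 663 \cdot 225} \left(-1\right)^{4} = 663 \frac{1}{-5231 + 149175} \cdot 136 \cdot 1 = 663 \cdot \frac{1}{143944} \cdot 136 \cdot 1 = \frac{11271}{17993} \cdot 1 = \frac{11271}{17993}$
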